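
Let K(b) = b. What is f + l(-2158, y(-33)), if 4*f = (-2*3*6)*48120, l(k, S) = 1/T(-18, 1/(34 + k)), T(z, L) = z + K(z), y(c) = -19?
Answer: -15590881/36 ≈ -4.3308e+5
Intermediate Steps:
T(z, L) = 2*z (T(z, L) = z + z = 2*z)
l(k, S) = -1/36 (l(k, S) = 1/(2*(-18)) = 1/(-36) = -1/36)
f = -433080 (f = ((-2*3*6)*48120)/4 = (-6*6*48120)/4 = (-36*48120)/4 = (1/4)*(-1732320) = -433080)
f + l(-2158, y(-33)) = -433080 - 1/36 = -15590881/36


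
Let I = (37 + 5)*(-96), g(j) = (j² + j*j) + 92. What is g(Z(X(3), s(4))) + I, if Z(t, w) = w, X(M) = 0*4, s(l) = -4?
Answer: -3908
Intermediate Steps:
X(M) = 0
g(j) = 92 + 2*j² (g(j) = (j² + j²) + 92 = 2*j² + 92 = 92 + 2*j²)
I = -4032 (I = 42*(-96) = -4032)
g(Z(X(3), s(4))) + I = (92 + 2*(-4)²) - 4032 = (92 + 2*16) - 4032 = (92 + 32) - 4032 = 124 - 4032 = -3908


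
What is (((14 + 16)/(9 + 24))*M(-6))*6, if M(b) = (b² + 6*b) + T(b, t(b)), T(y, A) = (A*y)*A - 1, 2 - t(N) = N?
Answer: -2100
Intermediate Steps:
t(N) = 2 - N
T(y, A) = -1 + y*A² (T(y, A) = y*A² - 1 = -1 + y*A²)
M(b) = -1 + b² + 6*b + b*(2 - b)² (M(b) = (b² + 6*b) + (-1 + b*(2 - b)²) = -1 + b² + 6*b + b*(2 - b)²)
(((14 + 16)/(9 + 24))*M(-6))*6 = (((14 + 16)/(9 + 24))*(-1 + (-6)³ - 3*(-6)² + 10*(-6)))*6 = ((30/33)*(-1 - 216 - 3*36 - 60))*6 = ((30*(1/33))*(-1 - 216 - 108 - 60))*6 = ((10/11)*(-385))*6 = -350*6 = -2100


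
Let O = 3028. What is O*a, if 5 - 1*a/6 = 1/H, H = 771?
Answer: 23339824/257 ≈ 90816.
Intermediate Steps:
a = 7708/257 (a = 30 - 6/771 = 30 - 6*1/771 = 30 - 2/257 = 7708/257 ≈ 29.992)
O*a = 3028*(7708/257) = 23339824/257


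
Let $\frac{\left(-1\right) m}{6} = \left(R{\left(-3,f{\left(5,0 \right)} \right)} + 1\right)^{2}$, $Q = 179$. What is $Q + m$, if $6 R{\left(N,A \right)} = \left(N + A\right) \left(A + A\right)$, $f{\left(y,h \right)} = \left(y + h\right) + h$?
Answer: $\frac{199}{3} \approx 66.333$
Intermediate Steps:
$f{\left(y,h \right)} = y + 2 h$ ($f{\left(y,h \right)} = \left(h + y\right) + h = y + 2 h$)
$R{\left(N,A \right)} = \frac{A \left(A + N\right)}{3}$ ($R{\left(N,A \right)} = \frac{\left(N + A\right) \left(A + A\right)}{6} = \frac{\left(A + N\right) 2 A}{6} = \frac{2 A \left(A + N\right)}{6} = \frac{A \left(A + N\right)}{3}$)
$m = - \frac{338}{3}$ ($m = - 6 \left(\frac{\left(5 + 2 \cdot 0\right) \left(\left(5 + 2 \cdot 0\right) - 3\right)}{3} + 1\right)^{2} = - 6 \left(\frac{\left(5 + 0\right) \left(\left(5 + 0\right) - 3\right)}{3} + 1\right)^{2} = - 6 \left(\frac{1}{3} \cdot 5 \left(5 - 3\right) + 1\right)^{2} = - 6 \left(\frac{1}{3} \cdot 5 \cdot 2 + 1\right)^{2} = - 6 \left(\frac{10}{3} + 1\right)^{2} = - 6 \left(\frac{13}{3}\right)^{2} = \left(-6\right) \frac{169}{9} = - \frac{338}{3} \approx -112.67$)
$Q + m = 179 - \frac{338}{3} = \frac{199}{3}$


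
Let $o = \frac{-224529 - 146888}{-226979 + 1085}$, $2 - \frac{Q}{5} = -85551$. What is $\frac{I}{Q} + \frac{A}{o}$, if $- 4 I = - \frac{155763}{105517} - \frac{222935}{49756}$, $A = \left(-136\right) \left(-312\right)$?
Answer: $\frac{86105586885426322454746951}{3336529052792807821040} \approx 25807.0$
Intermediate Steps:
$Q = 427765$ ($Q = 10 - -427755 = 10 + 427755 = 427765$)
$A = 42432$
$o = \frac{371417}{225894}$ ($o = - \frac{371417}{-225894} = \left(-371417\right) \left(- \frac{1}{225894}\right) = \frac{371417}{225894} \approx 1.6442$)
$I = \frac{31273576223}{21000415408}$ ($I = - \frac{- \frac{155763}{105517} - \frac{222935}{49756}}{4} = \left(- \frac{1}{4}\right) \left(- \frac{31273576223}{5250103852}\right) = \frac{31273576223}{21000415408} \approx 1.4892$)
$\frac{I}{Q} + \frac{A}{o} = \frac{31273576223}{21000415408 \cdot 427765} + \frac{42432}{\frac{371417}{225894}} = \frac{31273576223}{21000415408} \cdot \frac{1}{427765} + 42432 \cdot \frac{225894}{371417} = \frac{31273576223}{8983242697003120} + \frac{9585134208}{371417} = \frac{86105586885426322454746951}{3336529052792807821040}$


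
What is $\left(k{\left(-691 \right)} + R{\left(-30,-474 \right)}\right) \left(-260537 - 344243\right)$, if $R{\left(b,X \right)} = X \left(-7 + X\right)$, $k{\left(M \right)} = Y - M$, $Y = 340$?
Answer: $-138509739500$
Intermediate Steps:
$k{\left(M \right)} = 340 - M$
$\left(k{\left(-691 \right)} + R{\left(-30,-474 \right)}\right) \left(-260537 - 344243\right) = \left(\left(340 - -691\right) - 474 \left(-7 - 474\right)\right) \left(-260537 - 344243\right) = \left(\left(340 + 691\right) - -227994\right) \left(-604780\right) = \left(1031 + 227994\right) \left(-604780\right) = 229025 \left(-604780\right) = -138509739500$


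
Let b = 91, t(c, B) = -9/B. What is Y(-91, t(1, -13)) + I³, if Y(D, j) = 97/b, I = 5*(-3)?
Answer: -307028/91 ≈ -3373.9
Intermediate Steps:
I = -15
Y(D, j) = 97/91
Y(-91, t(1, -13)) + I³ = 97/91 + (-15)³ = 97/91 - 3375 = -307028/91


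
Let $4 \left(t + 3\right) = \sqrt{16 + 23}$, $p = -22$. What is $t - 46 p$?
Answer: $1009 + \frac{\sqrt{39}}{4} \approx 1010.6$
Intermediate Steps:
$t = -3 + \frac{\sqrt{39}}{4}$ ($t = -3 + \frac{\sqrt{16 + 23}}{4} = -3 + \frac{\sqrt{39}}{4} \approx -1.4388$)
$t - 46 p = \left(-3 + \frac{\sqrt{39}}{4}\right) - -1012 = \left(-3 + \frac{\sqrt{39}}{4}\right) + 1012 = 1009 + \frac{\sqrt{39}}{4}$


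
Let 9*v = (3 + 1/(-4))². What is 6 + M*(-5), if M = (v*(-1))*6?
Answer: 749/24 ≈ 31.208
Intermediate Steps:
v = 121/144 (v = (3 + 1/(-4))²/9 = (3 - ¼)²/9 = (11/4)²/9 = (⅑)*(121/16) = 121/144 ≈ 0.84028)
M = -121/24 (M = ((121/144)*(-1))*6 = -121/144*6 = -121/24 ≈ -5.0417)
6 + M*(-5) = 6 - 121/24*(-5) = 6 + 605/24 = 749/24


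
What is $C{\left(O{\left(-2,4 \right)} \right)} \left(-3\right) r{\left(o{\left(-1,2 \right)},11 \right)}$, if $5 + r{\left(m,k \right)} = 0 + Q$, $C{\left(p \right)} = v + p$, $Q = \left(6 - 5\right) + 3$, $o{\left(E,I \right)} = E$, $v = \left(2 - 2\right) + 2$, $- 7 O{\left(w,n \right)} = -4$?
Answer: $\frac{54}{7} \approx 7.7143$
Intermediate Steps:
$O{\left(w,n \right)} = \frac{4}{7}$ ($O{\left(w,n \right)} = \left(- \frac{1}{7}\right) \left(-4\right) = \frac{4}{7}$)
$v = 2$ ($v = 0 + 2 = 2$)
$Q = 4$ ($Q = 1 + 3 = 4$)
$C{\left(p \right)} = 2 + p$
$r{\left(m,k \right)} = -1$ ($r{\left(m,k \right)} = -5 + \left(0 + 4\right) = -5 + 4 = -1$)
$C{\left(O{\left(-2,4 \right)} \right)} \left(-3\right) r{\left(o{\left(-1,2 \right)},11 \right)} = \left(2 + \frac{4}{7}\right) \left(-3\right) \left(-1\right) = \frac{18}{7} \left(-3\right) \left(-1\right) = \left(- \frac{54}{7}\right) \left(-1\right) = \frac{54}{7}$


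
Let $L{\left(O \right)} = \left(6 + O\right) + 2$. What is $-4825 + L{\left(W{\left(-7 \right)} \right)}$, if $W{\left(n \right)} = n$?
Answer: $-4824$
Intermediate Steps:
$L{\left(O \right)} = 8 + O$
$-4825 + L{\left(W{\left(-7 \right)} \right)} = -4825 + \left(8 - 7\right) = -4825 + 1 = -4824$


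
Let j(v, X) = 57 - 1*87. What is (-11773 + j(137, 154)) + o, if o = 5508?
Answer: -6295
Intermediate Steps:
j(v, X) = -30 (j(v, X) = 57 - 87 = -30)
(-11773 + j(137, 154)) + o = (-11773 - 30) + 5508 = -11803 + 5508 = -6295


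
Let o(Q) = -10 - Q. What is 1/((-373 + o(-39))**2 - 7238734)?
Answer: -1/7120398 ≈ -1.4044e-7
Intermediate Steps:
1/((-373 + o(-39))**2 - 7238734) = 1/((-373 + (-10 - 1*(-39)))**2 - 7238734) = 1/((-373 + (-10 + 39))**2 - 7238734) = 1/((-373 + 29)**2 - 7238734) = 1/((-344)**2 - 7238734) = 1/(118336 - 7238734) = 1/(-7120398) = -1/7120398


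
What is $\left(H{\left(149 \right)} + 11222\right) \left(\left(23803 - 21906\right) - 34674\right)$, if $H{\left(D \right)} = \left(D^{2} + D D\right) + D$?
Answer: $-1828071621$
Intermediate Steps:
$H{\left(D \right)} = D + 2 D^{2}$ ($H{\left(D \right)} = \left(D^{2} + D^{2}\right) + D = 2 D^{2} + D = D + 2 D^{2}$)
$\left(H{\left(149 \right)} + 11222\right) \left(\left(23803 - 21906\right) - 34674\right) = \left(149 \left(1 + 2 \cdot 149\right) + 11222\right) \left(\left(23803 - 21906\right) - 34674\right) = \left(149 \left(1 + 298\right) + 11222\right) \left(1897 - 34674\right) = \left(149 \cdot 299 + 11222\right) \left(-32777\right) = \left(44551 + 11222\right) \left(-32777\right) = 55773 \left(-32777\right) = -1828071621$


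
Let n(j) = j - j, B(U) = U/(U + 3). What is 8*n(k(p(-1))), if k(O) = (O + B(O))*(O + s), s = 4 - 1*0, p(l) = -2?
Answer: 0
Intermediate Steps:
s = 4 (s = 4 + 0 = 4)
B(U) = U/(3 + U)
k(O) = (4 + O)*(O + O/(3 + O)) (k(O) = (O + O/(3 + O))*(O + 4) = (O + O/(3 + O))*(4 + O) = (4 + O)*(O + O/(3 + O)))
n(j) = 0
8*n(k(p(-1))) = 8*0 = 0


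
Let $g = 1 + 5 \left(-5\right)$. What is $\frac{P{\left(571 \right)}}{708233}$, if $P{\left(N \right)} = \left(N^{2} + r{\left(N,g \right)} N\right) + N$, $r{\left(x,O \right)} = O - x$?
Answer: $- \frac{13133}{708233} \approx -0.018543$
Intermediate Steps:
$g = -24$ ($g = 1 - 25 = -24$)
$P{\left(N \right)} = N + N^{2} + N \left(-24 - N\right)$ ($P{\left(N \right)} = \left(N^{2} + \left(-24 - N\right) N\right) + N = \left(N^{2} + N \left(-24 - N\right)\right) + N = N + N^{2} + N \left(-24 - N\right)$)
$\frac{P{\left(571 \right)}}{708233} = \frac{\left(-23\right) 571}{708233} = \left(-13133\right) \frac{1}{708233} = - \frac{13133}{708233}$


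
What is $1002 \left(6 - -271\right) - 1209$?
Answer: $276345$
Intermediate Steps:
$1002 \left(6 - -271\right) - 1209 = 1002 \left(6 + 271\right) - 1209 = 1002 \cdot 277 - 1209 = 277554 - 1209 = 276345$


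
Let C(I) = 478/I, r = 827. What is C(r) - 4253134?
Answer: -3517341340/827 ≈ -4.2531e+6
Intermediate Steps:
C(r) - 4253134 = 478/827 - 4253134 = -3517341340/827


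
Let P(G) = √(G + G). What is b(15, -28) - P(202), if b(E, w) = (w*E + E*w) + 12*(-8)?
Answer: -936 - 2*√101 ≈ -956.10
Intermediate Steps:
P(G) = √2*√G (P(G) = √(2*G) = √2*√G)
b(E, w) = -96 + 2*E*w (b(E, w) = (E*w + E*w) - 96 = 2*E*w - 96 = -96 + 2*E*w)
b(15, -28) - P(202) = (-96 + 2*15*(-28)) - √2*√202 = (-96 - 840) - 2*√101 = -936 - 2*√101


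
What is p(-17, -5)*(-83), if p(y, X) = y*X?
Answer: -7055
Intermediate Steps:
p(y, X) = X*y
p(-17, -5)*(-83) = -5*(-17)*(-83) = 85*(-83) = -7055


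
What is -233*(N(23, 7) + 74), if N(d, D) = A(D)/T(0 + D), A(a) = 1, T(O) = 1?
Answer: -17475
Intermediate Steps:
N(d, D) = 1 (N(d, D) = 1/1 = 1*1 = 1)
-233*(N(23, 7) + 74) = -233*(1 + 74) = -233*75 = -17475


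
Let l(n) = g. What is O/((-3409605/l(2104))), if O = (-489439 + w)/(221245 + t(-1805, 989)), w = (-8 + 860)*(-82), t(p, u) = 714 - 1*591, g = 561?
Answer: 6152333/14799557640 ≈ 0.00041571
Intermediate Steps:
l(n) = 561
t(p, u) = 123 (t(p, u) = 714 - 591 = 123)
w = -69864 (w = 852*(-82) = -69864)
O = -559303/221368 (O = (-489439 - 69864)/(221245 + 123) = -559303/221368 ≈ -2.5266)
O/((-3409605/l(2104))) = -559303/(221368*((-3409605/561))) = -559303/(221368*((-3409605*1/561))) = -559303/(221368*(-66855/11)) = -559303/221368*(-11/66855) = 6152333/14799557640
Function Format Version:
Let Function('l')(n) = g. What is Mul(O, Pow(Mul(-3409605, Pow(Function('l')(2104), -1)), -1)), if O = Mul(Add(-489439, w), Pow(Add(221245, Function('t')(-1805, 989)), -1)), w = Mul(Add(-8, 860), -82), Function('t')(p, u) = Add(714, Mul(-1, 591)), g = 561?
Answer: Rational(6152333, 14799557640) ≈ 0.00041571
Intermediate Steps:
Function('l')(n) = 561
Function('t')(p, u) = 123 (Function('t')(p, u) = Add(714, -591) = 123)
w = -69864 (w = Mul(852, -82) = -69864)
O = Rational(-559303, 221368) (O = Mul(Add(-489439, -69864), Pow(Add(221245, 123), -1)) = Mul(-559303, Pow(221368, -1)) = Mul(-559303, Rational(1, 221368)) = Rational(-559303, 221368) ≈ -2.5266)
Mul(O, Pow(Mul(-3409605, Pow(Function('l')(2104), -1)), -1)) = Mul(Rational(-559303, 221368), Pow(Mul(-3409605, Pow(561, -1)), -1)) = Mul(Rational(-559303, 221368), Pow(Mul(-3409605, Rational(1, 561)), -1)) = Mul(Rational(-559303, 221368), Pow(Rational(-66855, 11), -1)) = Mul(Rational(-559303, 221368), Rational(-11, 66855)) = Rational(6152333, 14799557640)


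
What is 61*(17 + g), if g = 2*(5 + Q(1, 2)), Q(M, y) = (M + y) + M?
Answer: 2135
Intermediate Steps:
Q(M, y) = y + 2*M
g = 18 (g = 2*(5 + (2 + 2*1)) = 2*(5 + (2 + 2)) = 2*(5 + 4) = 2*9 = 18)
61*(17 + g) = 61*(17 + 18) = 61*35 = 2135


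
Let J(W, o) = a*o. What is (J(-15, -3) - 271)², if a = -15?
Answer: 51076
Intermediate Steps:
J(W, o) = -15*o
(J(-15, -3) - 271)² = (-15*(-3) - 271)² = (45 - 271)² = (-226)² = 51076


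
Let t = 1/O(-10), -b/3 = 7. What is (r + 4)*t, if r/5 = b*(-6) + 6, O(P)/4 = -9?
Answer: -166/9 ≈ -18.444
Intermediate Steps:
b = -21 (b = -3*7 = -21)
O(P) = -36 (O(P) = 4*(-9) = -36)
t = -1/36 (t = 1/(-36) = -1/36 ≈ -0.027778)
r = 660 (r = 5*(-21*(-6) + 6) = 5*(126 + 6) = 5*132 = 660)
(r + 4)*t = (660 + 4)*(-1/36) = 664*(-1/36) = -166/9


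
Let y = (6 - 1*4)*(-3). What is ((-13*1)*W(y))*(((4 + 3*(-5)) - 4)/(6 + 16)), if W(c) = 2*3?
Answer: 585/11 ≈ 53.182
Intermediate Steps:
y = -6 (y = (6 - 4)*(-3) = 2*(-3) = -6)
W(c) = 6
((-13*1)*W(y))*(((4 + 3*(-5)) - 4)/(6 + 16)) = (-13*1*6)*(((4 + 3*(-5)) - 4)/(6 + 16)) = (-13*6)*(((4 - 15) - 4)/22) = -78*(-11 - 4)/22 = -(-1170)/22 = -78*(-15/22) = 585/11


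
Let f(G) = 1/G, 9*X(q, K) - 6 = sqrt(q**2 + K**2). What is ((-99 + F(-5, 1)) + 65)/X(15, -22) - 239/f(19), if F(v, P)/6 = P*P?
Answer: -3054581/673 - 252*sqrt(709)/673 ≈ -4548.7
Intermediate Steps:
F(v, P) = 6*P**2 (F(v, P) = 6*(P*P) = 6*P**2)
X(q, K) = 2/3 + sqrt(K**2 + q**2)/9 (X(q, K) = 2/3 + sqrt(q**2 + K**2)/9 = 2/3 + sqrt(K**2 + q**2)/9)
((-99 + F(-5, 1)) + 65)/X(15, -22) - 239/f(19) = ((-99 + 6*1**2) + 65)/(2/3 + sqrt((-22)**2 + 15**2)/9) - 239/(1/19) = ((-99 + 6*1) + 65)/(2/3 + sqrt(484 + 225)/9) - 239/1/19 = ((-99 + 6) + 65)/(2/3 + sqrt(709)/9) - 239*19 = (-93 + 65)/(2/3 + sqrt(709)/9) - 4541 = -28/(2/3 + sqrt(709)/9) - 4541 = -4541 - 28/(2/3 + sqrt(709)/9)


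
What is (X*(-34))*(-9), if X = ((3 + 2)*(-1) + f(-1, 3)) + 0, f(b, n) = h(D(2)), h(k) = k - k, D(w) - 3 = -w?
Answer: -1530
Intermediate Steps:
D(w) = 3 - w
h(k) = 0
f(b, n) = 0
X = -5 (X = ((3 + 2)*(-1) + 0) + 0 = (5*(-1) + 0) + 0 = (-5 + 0) + 0 = -5 + 0 = -5)
(X*(-34))*(-9) = -5*(-34)*(-9) = 170*(-9) = -1530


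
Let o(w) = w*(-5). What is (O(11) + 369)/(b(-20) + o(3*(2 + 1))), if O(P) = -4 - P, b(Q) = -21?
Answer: -59/11 ≈ -5.3636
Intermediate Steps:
o(w) = -5*w
(O(11) + 369)/(b(-20) + o(3*(2 + 1))) = ((-4 - 1*11) + 369)/(-21 - 15*(2 + 1)) = ((-4 - 11) + 369)/(-21 - 15*3) = (-15 + 369)/(-21 - 5*9) = 354/(-21 - 45) = 354/(-66) = 354*(-1/66) = -59/11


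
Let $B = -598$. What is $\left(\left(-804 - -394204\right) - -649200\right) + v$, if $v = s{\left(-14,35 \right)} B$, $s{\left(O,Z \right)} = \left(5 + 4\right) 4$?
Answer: $1021072$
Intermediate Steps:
$s{\left(O,Z \right)} = 36$ ($s{\left(O,Z \right)} = 9 \cdot 4 = 36$)
$v = -21528$ ($v = 36 \left(-598\right) = -21528$)
$\left(\left(-804 - -394204\right) - -649200\right) + v = \left(\left(-804 - -394204\right) - -649200\right) - 21528 = \left(\left(-804 + 394204\right) + 649200\right) - 21528 = \left(393400 + 649200\right) - 21528 = 1042600 - 21528 = 1021072$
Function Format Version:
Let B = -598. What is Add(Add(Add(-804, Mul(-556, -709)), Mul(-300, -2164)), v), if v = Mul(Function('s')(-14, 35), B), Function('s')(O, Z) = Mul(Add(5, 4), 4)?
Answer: 1021072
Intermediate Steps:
Function('s')(O, Z) = 36 (Function('s')(O, Z) = Mul(9, 4) = 36)
v = -21528 (v = Mul(36, -598) = -21528)
Add(Add(Add(-804, Mul(-556, -709)), Mul(-300, -2164)), v) = Add(Add(Add(-804, Mul(-556, -709)), Mul(-300, -2164)), -21528) = Add(Add(Add(-804, 394204), 649200), -21528) = Add(Add(393400, 649200), -21528) = Add(1042600, -21528) = 1021072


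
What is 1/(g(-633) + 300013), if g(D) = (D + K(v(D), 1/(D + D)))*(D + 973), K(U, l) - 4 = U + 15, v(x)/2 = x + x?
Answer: -1/769627 ≈ -1.2993e-6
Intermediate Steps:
v(x) = 4*x (v(x) = 2*(x + x) = 2*(2*x) = 4*x)
K(U, l) = 19 + U (K(U, l) = 4 + (U + 15) = 4 + (15 + U) = 19 + U)
g(D) = (19 + 5*D)*(973 + D) (g(D) = (D + (19 + 4*D))*(D + 973) = (19 + 5*D)*(973 + D))
1/(g(-633) + 300013) = 1/((18487 + 5*(-633)**2 + 4884*(-633)) + 300013) = 1/((18487 + 5*400689 - 3091572) + 300013) = 1/((18487 + 2003445 - 3091572) + 300013) = 1/(-1069640 + 300013) = 1/(-769627) = -1/769627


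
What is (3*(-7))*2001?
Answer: -42021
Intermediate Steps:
(3*(-7))*2001 = -21*2001 = -42021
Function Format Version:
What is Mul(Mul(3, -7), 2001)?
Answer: -42021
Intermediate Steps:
Mul(Mul(3, -7), 2001) = Mul(-21, 2001) = -42021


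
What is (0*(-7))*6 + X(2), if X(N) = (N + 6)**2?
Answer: 64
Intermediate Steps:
X(N) = (6 + N)**2
(0*(-7))*6 + X(2) = (0*(-7))*6 + (6 + 2)**2 = 0*6 + 8**2 = 0 + 64 = 64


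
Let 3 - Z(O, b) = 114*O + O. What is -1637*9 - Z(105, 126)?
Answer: -2661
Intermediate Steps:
Z(O, b) = 3 - 115*O (Z(O, b) = 3 - (114*O + O) = 3 - 115*O)
-1637*9 - Z(105, 126) = -1637*9 - (3 - 115*105) = -14733 - (3 - 12075) = -14733 - 1*(-12072) = -14733 + 12072 = -2661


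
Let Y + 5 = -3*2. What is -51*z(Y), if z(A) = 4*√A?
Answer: -204*I*√11 ≈ -676.59*I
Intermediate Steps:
Y = -11 (Y = -5 - 3*2 = -5 - 6 = -11)
-51*z(Y) = -204*√(-11) = -204*I*√11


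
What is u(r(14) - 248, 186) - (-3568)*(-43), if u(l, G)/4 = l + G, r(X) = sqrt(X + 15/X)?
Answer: -153672 + 2*sqrt(2954)/7 ≈ -1.5366e+5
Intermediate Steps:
u(l, G) = 4*G + 4*l (u(l, G) = 4*(l + G) = 4*(G + l) = 4*G + 4*l)
u(r(14) - 248, 186) - (-3568)*(-43) = (4*186 + 4*(sqrt(14 + 15/14) - 248)) - (-3568)*(-43) = (744 + 4*(sqrt(14 + 15*(1/14)) - 248)) - 1*153424 = (744 + 4*(sqrt(14 + 15/14) - 248)) - 153424 = (744 + 4*(sqrt(211/14) - 248)) - 153424 = (744 + 4*(sqrt(2954)/14 - 248)) - 153424 = (744 + 4*(-248 + sqrt(2954)/14)) - 153424 = (744 + (-992 + 2*sqrt(2954)/7)) - 153424 = (-248 + 2*sqrt(2954)/7) - 153424 = -153672 + 2*sqrt(2954)/7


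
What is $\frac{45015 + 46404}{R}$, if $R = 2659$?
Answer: $\frac{91419}{2659} \approx 34.381$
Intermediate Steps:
$\frac{45015 + 46404}{R} = \frac{45015 + 46404}{2659} = 91419 \cdot \frac{1}{2659} = \frac{91419}{2659}$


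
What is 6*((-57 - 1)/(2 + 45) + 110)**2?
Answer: 156795264/2209 ≈ 70980.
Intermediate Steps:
6*((-57 - 1)/(2 + 45) + 110)**2 = 6*(-58/47 + 110)**2 = 6*(5112/47)**2 = 6*(26132544/2209) = 156795264/2209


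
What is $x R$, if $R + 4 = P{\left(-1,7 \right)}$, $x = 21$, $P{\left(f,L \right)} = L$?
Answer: $63$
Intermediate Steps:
$R = 3$ ($R = -4 + 7 = 3$)
$x R = 21 \cdot 3 = 63$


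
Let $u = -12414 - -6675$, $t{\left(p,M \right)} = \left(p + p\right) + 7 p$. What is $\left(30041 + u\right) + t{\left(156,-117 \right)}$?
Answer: $25706$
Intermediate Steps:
$t{\left(p,M \right)} = 9 p$ ($t{\left(p,M \right)} = 2 p + 7 p = 9 p$)
$u = -5739$ ($u = -12414 + 6675 = -5739$)
$\left(30041 + u\right) + t{\left(156,-117 \right)} = \left(30041 - 5739\right) + 9 \cdot 156 = 24302 + 1404 = 25706$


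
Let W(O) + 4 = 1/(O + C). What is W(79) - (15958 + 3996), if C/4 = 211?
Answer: -18421233/923 ≈ -19958.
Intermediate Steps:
C = 844 (C = 4*211 = 844)
W(O) = -4 + 1/(844 + O) (W(O) = -4 + 1/(O + 844) = -4 + 1/(844 + O))
W(79) - (15958 + 3996) = (-3375 - 4*79)/(844 + 79) - (15958 + 3996) = (-3375 - 316)/923 - 1*19954 = (1/923)*(-3691) - 19954 = -3691/923 - 19954 = -18421233/923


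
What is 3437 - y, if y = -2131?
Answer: 5568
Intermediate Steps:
3437 - y = 3437 - 1*(-2131) = 3437 + 2131 = 5568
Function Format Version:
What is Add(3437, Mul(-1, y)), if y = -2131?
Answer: 5568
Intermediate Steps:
Add(3437, Mul(-1, y)) = Add(3437, Mul(-1, -2131)) = Add(3437, 2131) = 5568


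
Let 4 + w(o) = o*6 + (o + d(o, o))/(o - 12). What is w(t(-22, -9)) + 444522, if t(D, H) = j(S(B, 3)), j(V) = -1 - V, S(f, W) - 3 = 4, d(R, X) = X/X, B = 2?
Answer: 8889407/20 ≈ 4.4447e+5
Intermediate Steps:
d(R, X) = 1
S(f, W) = 7 (S(f, W) = 3 + 4 = 7)
t(D, H) = -8 (t(D, H) = -1 - 1*7 = -1 - 7 = -8)
w(o) = -4 + 6*o + (1 + o)/(-12 + o) (w(o) = -4 + (o*6 + (o + 1)/(o - 12)) = -4 + (6*o + (1 + o)/(-12 + o)) = -4 + 6*o + (1 + o)/(-12 + o))
w(t(-22, -9)) + 444522 = (49 - 75*(-8) + 6*(-8)²)/(-12 - 8) + 444522 = (49 + 600 + 6*64)/(-20) + 444522 = -(49 + 600 + 384)/20 + 444522 = -1/20*1033 + 444522 = -1033/20 + 444522 = 8889407/20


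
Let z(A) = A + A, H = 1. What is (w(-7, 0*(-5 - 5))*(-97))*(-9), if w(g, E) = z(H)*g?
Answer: -12222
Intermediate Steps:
z(A) = 2*A
w(g, E) = 2*g (w(g, E) = (2*1)*g = 2*g)
(w(-7, 0*(-5 - 5))*(-97))*(-9) = ((2*(-7))*(-97))*(-9) = -14*(-97)*(-9) = 1358*(-9) = -12222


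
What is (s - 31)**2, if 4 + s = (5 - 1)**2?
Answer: 361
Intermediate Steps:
s = 12 (s = -4 + (5 - 1)**2 = -4 + 4**2 = -4 + 16 = 12)
(s - 31)**2 = (12 - 31)**2 = (-19)**2 = 361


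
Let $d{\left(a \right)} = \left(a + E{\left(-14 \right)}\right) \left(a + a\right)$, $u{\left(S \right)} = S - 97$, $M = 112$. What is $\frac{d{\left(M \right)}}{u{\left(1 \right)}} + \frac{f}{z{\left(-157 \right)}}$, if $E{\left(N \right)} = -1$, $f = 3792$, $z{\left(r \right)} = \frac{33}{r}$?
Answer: $- \frac{201297}{11} \approx -18300.0$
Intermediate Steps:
$u{\left(S \right)} = -97 + S$ ($u{\left(S \right)} = S - 97 = -97 + S$)
$d{\left(a \right)} = 2 a \left(-1 + a\right)$ ($d{\left(a \right)} = \left(a - 1\right) \left(a + a\right) = \left(-1 + a\right) 2 a = 2 a \left(-1 + a\right)$)
$\frac{d{\left(M \right)}}{u{\left(1 \right)}} + \frac{f}{z{\left(-157 \right)}} = \frac{2 \cdot 112 \left(-1 + 112\right)}{-97 + 1} + \frac{3792}{33 \frac{1}{-157}} = \frac{2 \cdot 112 \cdot 111}{-96} + \frac{3792}{33 \left(- \frac{1}{157}\right)} = 24864 \left(- \frac{1}{96}\right) + \frac{3792}{- \frac{33}{157}} = -259 + 3792 \left(- \frac{157}{33}\right) = -259 - \frac{198448}{11} = - \frac{201297}{11}$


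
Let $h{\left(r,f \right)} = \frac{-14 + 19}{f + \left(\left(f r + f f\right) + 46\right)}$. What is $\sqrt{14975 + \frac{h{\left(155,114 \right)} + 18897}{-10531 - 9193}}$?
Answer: $\frac{\sqrt{1383895793970902661838}}{304006012} \approx 122.37$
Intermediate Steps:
$h{\left(r,f \right)} = \frac{5}{46 + f + f^{2} + f r}$ ($h{\left(r,f \right)} = \frac{5}{f + \left(\left(f r + f^{2}\right) + 46\right)} = \frac{5}{f + \left(\left(f^{2} + f r\right) + 46\right)} = \frac{5}{f + \left(46 + f^{2} + f r\right)} = \frac{5}{46 + f + f^{2} + f r}$)
$\sqrt{14975 + \frac{h{\left(155,114 \right)} + 18897}{-10531 - 9193}} = \sqrt{14975 + \frac{\frac{5}{46 + 114 + 114^{2} + 114 \cdot 155} + 18897}{-10531 - 9193}} = \sqrt{14975 + \frac{\frac{5}{46 + 114 + 12996 + 17670} + 18897}{-19724}} = \sqrt{14975 + \left(\frac{5}{30826} + 18897\right) \left(- \frac{1}{19724}\right)} = \sqrt{14975 + \frac{582518927}{30826} \left(- \frac{1}{19724}\right)} = \sqrt{14975 - \frac{582518927}{608012024}} = \sqrt{\frac{9104397540473}{608012024}} = \frac{\sqrt{1383895793970902661838}}{304006012}$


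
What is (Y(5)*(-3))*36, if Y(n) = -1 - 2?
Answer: 324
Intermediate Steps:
Y(n) = -3
(Y(5)*(-3))*36 = -3*(-3)*36 = 9*36 = 324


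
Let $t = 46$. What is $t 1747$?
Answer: $80362$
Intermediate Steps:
$t 1747 = 46 \cdot 1747 = 80362$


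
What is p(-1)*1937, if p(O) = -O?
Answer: 1937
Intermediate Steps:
p(-1)*1937 = -1*(-1)*1937 = 1*1937 = 1937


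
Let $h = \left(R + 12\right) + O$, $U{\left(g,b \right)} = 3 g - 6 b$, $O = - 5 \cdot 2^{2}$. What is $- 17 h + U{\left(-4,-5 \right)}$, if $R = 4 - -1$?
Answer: $69$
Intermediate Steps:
$O = -20$ ($O = \left(-5\right) 4 = -20$)
$R = 5$ ($R = 4 + 1 = 5$)
$U{\left(g,b \right)} = - 6 b + 3 g$
$h = -3$ ($h = \left(5 + 12\right) - 20 = 17 - 20 = -3$)
$- 17 h + U{\left(-4,-5 \right)} = \left(-17\right) \left(-3\right) + \left(\left(-6\right) \left(-5\right) + 3 \left(-4\right)\right) = 51 + \left(30 - 12\right) = 51 + 18 = 69$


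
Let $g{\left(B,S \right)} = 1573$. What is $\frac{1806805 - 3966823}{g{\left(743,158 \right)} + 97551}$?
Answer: $- \frac{1080009}{49562} \approx -21.791$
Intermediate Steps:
$\frac{1806805 - 3966823}{g{\left(743,158 \right)} + 97551} = \frac{1806805 - 3966823}{1573 + 97551} = \frac{1806805 - 3966823}{99124} = \left(1806805 - 3966823\right) \frac{1}{99124} = \left(-2160018\right) \frac{1}{99124} = - \frac{1080009}{49562}$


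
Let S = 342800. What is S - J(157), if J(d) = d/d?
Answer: 342799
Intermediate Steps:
J(d) = 1
S - J(157) = 342800 - 1*1 = 342800 - 1 = 342799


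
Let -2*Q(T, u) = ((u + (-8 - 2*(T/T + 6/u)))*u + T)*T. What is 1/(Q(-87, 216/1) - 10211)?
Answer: 2/3842117 ≈ 5.2055e-7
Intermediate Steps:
Q(T, u) = -T*(T + u*(-10 + u - 12/u))/2 (Q(T, u) = -((u + (-8 - 2*(T/T + 6/u)))*u + T)*T/2 = -((u + (-8 - 2*(1 + 6/u)))*u + T)*T/2 = -((u + (-8 + (-2 - 12/u)))*u + T)*T/2 = -((u + (-10 - 12/u))*u + T)*T/2 = -((-10 + u - 12/u)*u + T)*T/2 = -(u*(-10 + u - 12/u) + T)*T/2 = -(T + u*(-10 + u - 12/u))*T/2 = -T*(T + u*(-10 + u - 12/u))/2)
1/(Q(-87, 216/1) - 10211) = 1/((½)*(-87)*(12 - 1*(-87) - (216/1)² + 10*(216/1)) - 10211) = 1/((½)*(-87)*(12 + 87 - (216*1)² + 10*(216*1)) - 10211) = 1/((½)*(-87)*(12 + 87 - 1*216² + 10*216) - 10211) = 1/((½)*(-87)*(12 + 87 - 1*46656 + 2160) - 10211) = 1/((½)*(-87)*(12 + 87 - 46656 + 2160) - 10211) = 1/((½)*(-87)*(-44397) - 10211) = 1/(3862539/2 - 10211) = 1/(3842117/2) = 2/3842117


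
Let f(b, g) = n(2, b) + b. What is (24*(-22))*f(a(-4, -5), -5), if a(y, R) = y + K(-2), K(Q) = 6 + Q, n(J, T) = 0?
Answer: 0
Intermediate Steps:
a(y, R) = 4 + y (a(y, R) = y + (6 - 2) = y + 4 = 4 + y)
f(b, g) = b (f(b, g) = 0 + b = b)
(24*(-22))*f(a(-4, -5), -5) = (24*(-22))*(4 - 4) = -528*0 = 0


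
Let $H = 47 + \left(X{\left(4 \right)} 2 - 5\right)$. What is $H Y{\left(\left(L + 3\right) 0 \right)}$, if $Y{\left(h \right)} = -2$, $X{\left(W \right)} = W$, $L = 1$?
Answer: $-100$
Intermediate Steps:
$H = 50$ ($H = 47 + \left(4 \cdot 2 - 5\right) = 47 + \left(8 - 5\right) = 47 + 3 = 50$)
$H Y{\left(\left(L + 3\right) 0 \right)} = 50 \left(-2\right) = -100$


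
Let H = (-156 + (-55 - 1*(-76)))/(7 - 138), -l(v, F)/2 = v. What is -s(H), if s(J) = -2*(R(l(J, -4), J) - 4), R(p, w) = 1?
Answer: -6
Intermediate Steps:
l(v, F) = -2*v
H = 135/131 (H = (-156 + (-55 + 76))/(-131) = (-156 + 21)*(-1/131) = -135*(-1/131) = 135/131 ≈ 1.0305)
s(J) = 6 (s(J) = -2*(1 - 4) = -2*(-3) = 6)
-s(H) = -1*6 = -6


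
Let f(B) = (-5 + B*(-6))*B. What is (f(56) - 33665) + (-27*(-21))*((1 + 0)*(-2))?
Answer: -53895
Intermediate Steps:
f(B) = B*(-5 - 6*B) (f(B) = (-5 - 6*B)*B = B*(-5 - 6*B))
(f(56) - 33665) + (-27*(-21))*((1 + 0)*(-2)) = (-1*56*(5 + 6*56) - 33665) + (-27*(-21))*((1 + 0)*(-2)) = (-1*56*(5 + 336) - 33665) + 567*(1*(-2)) = (-1*56*341 - 33665) + 567*(-2) = (-19096 - 33665) - 1134 = -52761 - 1134 = -53895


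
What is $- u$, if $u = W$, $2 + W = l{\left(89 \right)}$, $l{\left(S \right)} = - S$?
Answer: $91$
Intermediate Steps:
$W = -91$ ($W = -2 - 89 = -91$)
$u = -91$
$- u = \left(-1\right) \left(-91\right) = 91$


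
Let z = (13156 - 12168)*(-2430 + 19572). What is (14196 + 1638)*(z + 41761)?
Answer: 268830554538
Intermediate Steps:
z = 16936296 (z = 988*17142 = 16936296)
(14196 + 1638)*(z + 41761) = (14196 + 1638)*(16936296 + 41761) = 15834*16978057 = 268830554538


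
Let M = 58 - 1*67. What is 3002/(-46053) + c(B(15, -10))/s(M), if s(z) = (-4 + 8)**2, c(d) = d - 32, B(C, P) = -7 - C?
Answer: -1267447/368424 ≈ -3.4402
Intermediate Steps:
c(d) = -32 + d
M = -9 (M = 58 - 67 = -9)
s(z) = 16 (s(z) = 4**2 = 16)
3002/(-46053) + c(B(15, -10))/s(M) = 3002/(-46053) + (-32 + (-7 - 1*15))/16 = 3002*(-1/46053) + (-32 + (-7 - 15))*(1/16) = -3002/46053 + (-32 - 22)*(1/16) = -3002/46053 - 54*1/16 = -3002/46053 - 27/8 = -1267447/368424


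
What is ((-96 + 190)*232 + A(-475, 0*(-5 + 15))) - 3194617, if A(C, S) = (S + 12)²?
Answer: -3172665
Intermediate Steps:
A(C, S) = (12 + S)²
((-96 + 190)*232 + A(-475, 0*(-5 + 15))) - 3194617 = ((-96 + 190)*232 + (12 + 0*(-5 + 15))²) - 3194617 = (94*232 + (12 + 0*10)²) - 3194617 = (21808 + (12 + 0)²) - 3194617 = (21808 + 12²) - 3194617 = (21808 + 144) - 3194617 = 21952 - 3194617 = -3172665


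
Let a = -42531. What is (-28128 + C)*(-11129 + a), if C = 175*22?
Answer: 1302757480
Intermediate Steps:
C = 3850
(-28128 + C)*(-11129 + a) = (-28128 + 3850)*(-11129 - 42531) = -24278*(-53660) = 1302757480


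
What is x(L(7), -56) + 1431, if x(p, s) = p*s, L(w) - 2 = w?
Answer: 927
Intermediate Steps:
L(w) = 2 + w
x(L(7), -56) + 1431 = (2 + 7)*(-56) + 1431 = 9*(-56) + 1431 = -504 + 1431 = 927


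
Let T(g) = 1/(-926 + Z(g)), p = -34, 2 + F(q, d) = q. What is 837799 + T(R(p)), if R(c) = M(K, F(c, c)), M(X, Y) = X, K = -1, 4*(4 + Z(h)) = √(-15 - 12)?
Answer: 3864606762431/4612809 - 4*I*√3/4612809 ≈ 8.378e+5 - 1.5019e-6*I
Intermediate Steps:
Z(h) = -4 + 3*I*√3/4 (Z(h) = -4 + √(-15 - 12)/4 = -4 + √(-27)/4 = -4 + (3*I*√3)/4 = -4 + 3*I*√3/4)
F(q, d) = -2 + q
R(c) = -1
T(g) = 1/(-930 + 3*I*√3/4) (T(g) = 1/(-926 + (-4 + 3*I*√3/4)) = 1/(-930 + 3*I*√3/4))
837799 + T(R(p)) = 837799 + (-4960/4612809 - 4*I*√3/4612809) = 3864606762431/4612809 - 4*I*√3/4612809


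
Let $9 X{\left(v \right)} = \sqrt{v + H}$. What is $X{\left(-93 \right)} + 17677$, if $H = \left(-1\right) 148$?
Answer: $17677 + \frac{i \sqrt{241}}{9} \approx 17677.0 + 1.7249 i$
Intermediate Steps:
$H = -148$
$X{\left(v \right)} = \frac{\sqrt{-148 + v}}{9}$ ($X{\left(v \right)} = \frac{\sqrt{v - 148}}{9} = \frac{\sqrt{-148 + v}}{9}$)
$X{\left(-93 \right)} + 17677 = \frac{\sqrt{-148 - 93}}{9} + 17677 = \frac{\sqrt{-241}}{9} + 17677 = \frac{i \sqrt{241}}{9} + 17677 = 17677 + \frac{i \sqrt{241}}{9}$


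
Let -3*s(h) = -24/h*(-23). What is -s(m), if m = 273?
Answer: 184/273 ≈ 0.67399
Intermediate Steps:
s(h) = -184/h (s(h) = -(-24/h)*(-23)/3 = -184/h)
-s(m) = -(-184)/273 = -1*(-184/273) = 184/273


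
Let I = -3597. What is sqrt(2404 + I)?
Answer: I*sqrt(1193) ≈ 34.54*I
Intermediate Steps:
sqrt(2404 + I) = sqrt(2404 - 3597) = sqrt(-1193) = I*sqrt(1193)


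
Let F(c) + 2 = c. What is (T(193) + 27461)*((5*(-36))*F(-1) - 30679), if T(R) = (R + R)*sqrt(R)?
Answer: -827647079 - 11633654*sqrt(193) ≈ -9.8927e+8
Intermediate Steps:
F(c) = -2 + c
T(R) = 2*R**(3/2) (T(R) = (2*R)*sqrt(R) = 2*R**(3/2))
(T(193) + 27461)*((5*(-36))*F(-1) - 30679) = (2*193**(3/2) + 27461)*((5*(-36))*(-2 - 1) - 30679) = (2*(193*sqrt(193)) + 27461)*(-180*(-3) - 30679) = (386*sqrt(193) + 27461)*(540 - 30679) = (27461 + 386*sqrt(193))*(-30139) = -827647079 - 11633654*sqrt(193)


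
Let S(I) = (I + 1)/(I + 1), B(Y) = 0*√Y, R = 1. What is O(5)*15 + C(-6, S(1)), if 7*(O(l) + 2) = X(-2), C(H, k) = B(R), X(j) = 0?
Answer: -30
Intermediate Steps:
B(Y) = 0
S(I) = 1 (S(I) = (1 + I)/(1 + I) = 1)
C(H, k) = 0
O(l) = -2 (O(l) = -2 + (⅐)*0 = -2 + 0 = -2)
O(5)*15 + C(-6, S(1)) = -2*15 + 0 = -30 + 0 = -30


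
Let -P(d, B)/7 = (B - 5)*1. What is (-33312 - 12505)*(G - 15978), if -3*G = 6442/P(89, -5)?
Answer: 77014299287/105 ≈ 7.3347e+8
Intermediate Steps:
P(d, B) = 35 - 7*B (P(d, B) = -7*(B - 5) = -7*(-5 + B) = 35 - 7*B)
G = -3221/105 (G = -6442/(3*(35 - 7*(-5))) = -6442/(3*(35 + 35)) = -6442/(3*70) = -⅓*3221/35 = -3221/105 ≈ -30.676)
(-33312 - 12505)*(G - 15978) = (-33312 - 12505)*(-3221/105 - 15978) = -45817*(-1680911/105) = 77014299287/105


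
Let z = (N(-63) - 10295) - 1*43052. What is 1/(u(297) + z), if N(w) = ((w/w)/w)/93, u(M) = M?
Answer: -5859/310819951 ≈ -1.8850e-5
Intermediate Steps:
N(w) = 1/(93*w) (N(w) = (1/w)*(1/93) = (1/93)/w = 1/(93*w))
z = -312560074/5859 (z = ((1/93)/(-63) - 10295) - 1*43052 = ((1/93)*(-1/63) - 10295) - 43052 = (-1/5859 - 10295) - 43052 = -60318406/5859 - 43052 = -312560074/5859 ≈ -53347.)
1/(u(297) + z) = 1/(297 - 312560074/5859) = 1/(-310819951/5859) = -5859/310819951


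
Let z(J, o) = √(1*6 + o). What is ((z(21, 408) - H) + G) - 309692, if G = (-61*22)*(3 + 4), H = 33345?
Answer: -352431 + 3*√46 ≈ -3.5241e+5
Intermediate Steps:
z(J, o) = √(6 + o)
G = -9394 (G = -1342*7 = -9394)
((z(21, 408) - H) + G) - 309692 = ((√(6 + 408) - 1*33345) - 9394) - 309692 = ((√414 - 33345) - 9394) - 309692 = ((3*√46 - 33345) - 9394) - 309692 = ((-33345 + 3*√46) - 9394) - 309692 = (-42739 + 3*√46) - 309692 = -352431 + 3*√46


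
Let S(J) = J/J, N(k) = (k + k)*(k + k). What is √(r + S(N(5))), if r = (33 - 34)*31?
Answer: I*√30 ≈ 5.4772*I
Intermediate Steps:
N(k) = 4*k² (N(k) = (2*k)*(2*k) = 4*k²)
S(J) = 1
r = -31 (r = -1*31 = -31)
√(r + S(N(5))) = √(-31 + 1) = √(-30) = I*√30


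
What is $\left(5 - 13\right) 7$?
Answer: $-56$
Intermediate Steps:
$\left(5 - 13\right) 7 = \left(-8\right) 7 = -56$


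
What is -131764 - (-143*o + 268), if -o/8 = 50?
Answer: -189232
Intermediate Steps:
o = -400 (o = -8*50 = -400)
-131764 - (-143*o + 268) = -131764 - (-143*(-400) + 268) = -131764 - (57200 + 268) = -131764 - 1*57468 = -131764 - 57468 = -189232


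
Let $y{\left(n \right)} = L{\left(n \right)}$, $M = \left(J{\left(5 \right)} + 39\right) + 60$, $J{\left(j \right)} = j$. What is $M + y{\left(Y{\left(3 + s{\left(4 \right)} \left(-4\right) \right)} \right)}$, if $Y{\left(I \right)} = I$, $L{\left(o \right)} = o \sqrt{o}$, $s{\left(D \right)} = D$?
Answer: $104 - 13 i \sqrt{13} \approx 104.0 - 46.872 i$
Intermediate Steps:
$M = 104$ ($M = \left(5 + 39\right) + 60 = 44 + 60 = 104$)
$L{\left(o \right)} = o^{\frac{3}{2}}$
$y{\left(n \right)} = n^{\frac{3}{2}}$
$M + y{\left(Y{\left(3 + s{\left(4 \right)} \left(-4\right) \right)} \right)} = 104 + \left(3 + 4 \left(-4\right)\right)^{\frac{3}{2}} = 104 + \left(3 - 16\right)^{\frac{3}{2}} = 104 + \left(-13\right)^{\frac{3}{2}} = 104 - 13 i \sqrt{13}$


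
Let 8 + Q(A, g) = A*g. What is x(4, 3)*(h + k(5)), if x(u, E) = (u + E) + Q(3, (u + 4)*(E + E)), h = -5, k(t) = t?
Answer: 0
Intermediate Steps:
Q(A, g) = -8 + A*g
x(u, E) = -8 + E + u + 6*E*(4 + u) (x(u, E) = (u + E) + (-8 + 3*((u + 4)*(E + E))) = (E + u) + (-8 + 3*((4 + u)*(2*E))) = (E + u) + (-8 + 3*(2*E*(4 + u))) = (E + u) + (-8 + 6*E*(4 + u)) = -8 + E + u + 6*E*(4 + u))
x(4, 3)*(h + k(5)) = (-8 + 3 + 4 + 6*3*(4 + 4))*(-5 + 5) = (-8 + 3 + 4 + 6*3*8)*0 = (-8 + 3 + 4 + 144)*0 = 143*0 = 0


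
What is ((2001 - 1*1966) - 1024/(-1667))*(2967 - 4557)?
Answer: -94396710/1667 ≈ -56627.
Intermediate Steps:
((2001 - 1*1966) - 1024/(-1667))*(2967 - 4557) = ((2001 - 1966) - 1024*(-1/1667))*(-1590) = (35 + 1024/1667)*(-1590) = (59369/1667)*(-1590) = -94396710/1667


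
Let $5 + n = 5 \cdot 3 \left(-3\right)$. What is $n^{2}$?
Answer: $2500$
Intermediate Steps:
$n = -50$ ($n = -5 + 5 \cdot 3 \left(-3\right) = -5 + 15 \left(-3\right) = -5 - 45 = -50$)
$n^{2} = \left(-50\right)^{2} = 2500$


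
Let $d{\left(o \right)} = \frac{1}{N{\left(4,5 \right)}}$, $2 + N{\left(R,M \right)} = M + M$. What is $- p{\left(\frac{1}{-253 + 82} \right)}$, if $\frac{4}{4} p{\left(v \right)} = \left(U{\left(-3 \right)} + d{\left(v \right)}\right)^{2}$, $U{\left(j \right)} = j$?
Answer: $- \frac{529}{64} \approx -8.2656$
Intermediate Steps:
$N{\left(R,M \right)} = -2 + 2 M$ ($N{\left(R,M \right)} = -2 + \left(M + M\right) = -2 + 2 M$)
$d{\left(o \right)} = \frac{1}{8}$ ($d{\left(o \right)} = \frac{1}{-2 + 2 \cdot 5} = \frac{1}{-2 + 10} = \frac{1}{8}$)
$p{\left(v \right)} = \frac{529}{64}$ ($p{\left(v \right)} = \left(-3 + \frac{1}{8}\right)^{2} = \left(- \frac{23}{8}\right)^{2} = \frac{529}{64}$)
$- p{\left(\frac{1}{-253 + 82} \right)} = \left(-1\right) \frac{529}{64} = - \frac{529}{64}$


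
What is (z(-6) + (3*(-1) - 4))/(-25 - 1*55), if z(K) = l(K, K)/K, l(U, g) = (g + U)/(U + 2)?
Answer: 3/32 ≈ 0.093750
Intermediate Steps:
l(U, g) = (U + g)/(2 + U)
z(K) = 2/(2 + K) (z(K) = ((K + K)/(2 + K))/K = ((2*K)/(2 + K))/K = (2*K/(2 + K))/K = 2/(2 + K))
(z(-6) + (3*(-1) - 4))/(-25 - 1*55) = (2/(2 - 6) + (3*(-1) - 4))/(-25 - 1*55) = (2/(-4) + (-3 - 4))/(-25 - 55) = (2*(-1/4) - 7)/(-80) = -(-1/2 - 7)/80 = -1/80*(-15/2) = 3/32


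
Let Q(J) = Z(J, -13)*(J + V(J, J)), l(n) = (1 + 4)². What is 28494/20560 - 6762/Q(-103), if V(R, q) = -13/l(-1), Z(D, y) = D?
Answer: 514975827/685069480 ≈ 0.75171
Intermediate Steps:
l(n) = 25 (l(n) = 5² = 25)
V(R, q) = -13/25
Q(J) = J*(-13/25 + J) (Q(J) = J*(J - 13/25) = J*(-13/25 + J))
28494/20560 - 6762/Q(-103) = 28494/20560 - 6762*(-25/(103*(-13 + 25*(-103)))) = 28494*(1/20560) - 6762*(-25/(103*(-13 - 2575))) = 14247/10280 - 6762/((1/25)*(-103)*(-2588)) = 14247/10280 - 6762/266564/25 = 14247/10280 - 6762*25/266564 = 14247/10280 - 84525/133282 = 514975827/685069480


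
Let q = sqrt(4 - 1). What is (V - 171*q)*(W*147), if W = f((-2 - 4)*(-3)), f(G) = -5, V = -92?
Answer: 67620 + 125685*sqrt(3) ≈ 2.8531e+5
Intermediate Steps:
W = -5
q = sqrt(3) ≈ 1.7320
(V - 171*q)*(W*147) = (-92 - 171*sqrt(3))*(-5*147) = (-92 - 171*sqrt(3))*(-735) = 67620 + 125685*sqrt(3)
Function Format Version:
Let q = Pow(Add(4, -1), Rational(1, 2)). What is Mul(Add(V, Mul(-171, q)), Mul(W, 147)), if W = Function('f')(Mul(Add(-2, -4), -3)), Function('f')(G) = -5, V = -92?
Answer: Add(67620, Mul(125685, Pow(3, Rational(1, 2)))) ≈ 2.8531e+5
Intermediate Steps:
W = -5
q = Pow(3, Rational(1, 2)) ≈ 1.7320
Mul(Add(V, Mul(-171, q)), Mul(W, 147)) = Mul(Add(-92, Mul(-171, Pow(3, Rational(1, 2)))), Mul(-5, 147)) = Mul(Add(-92, Mul(-171, Pow(3, Rational(1, 2)))), -735) = Add(67620, Mul(125685, Pow(3, Rational(1, 2))))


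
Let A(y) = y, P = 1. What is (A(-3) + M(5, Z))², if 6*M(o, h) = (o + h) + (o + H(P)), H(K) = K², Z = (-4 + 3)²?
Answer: 1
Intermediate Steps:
Z = 1 (Z = (-1)² = 1)
M(o, h) = ⅙ + o/3 + h/6 (M(o, h) = ((o + h) + (o + 1²))/6 = ((h + o) + (o + 1))/6 = ((h + o) + (1 + o))/6 = (1 + h + 2*o)/6 = ⅙ + o/3 + h/6)
(A(-3) + M(5, Z))² = (-3 + (⅙ + (⅓)*5 + (⅙)*1))² = (-3 + (⅙ + 5/3 + ⅙))² = (-3 + 2)² = (-1)² = 1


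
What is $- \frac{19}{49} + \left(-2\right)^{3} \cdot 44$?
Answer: $- \frac{17267}{49} \approx -352.39$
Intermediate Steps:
$- \frac{19}{49} + \left(-2\right)^{3} \cdot 44 = \left(-19\right) \frac{1}{49} - 352 = - \frac{19}{49} - 352 = - \frac{17267}{49}$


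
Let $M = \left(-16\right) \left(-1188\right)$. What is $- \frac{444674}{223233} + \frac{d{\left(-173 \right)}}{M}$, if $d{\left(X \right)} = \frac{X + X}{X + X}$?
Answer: $- \frac{2817380053}{1414404288} \approx -1.9919$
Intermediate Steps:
$M = 19008$
$d{\left(X \right)} = 1$ ($d{\left(X \right)} = \frac{2 X}{2 X} = 2 X \frac{1}{2 X} = 1$)
$- \frac{444674}{223233} + \frac{d{\left(-173 \right)}}{M} = - \frac{444674}{223233} + 1 \cdot \frac{1}{19008} = \left(-444674\right) \frac{1}{223233} + 1 \cdot \frac{1}{19008} = - \frac{444674}{223233} + \frac{1}{19008} = - \frac{2817380053}{1414404288}$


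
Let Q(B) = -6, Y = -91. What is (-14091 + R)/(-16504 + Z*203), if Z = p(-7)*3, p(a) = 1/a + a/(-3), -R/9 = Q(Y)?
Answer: 14037/15170 ≈ 0.92531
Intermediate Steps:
R = 54 (R = -9*(-6) = 54)
p(a) = 1/a - a/3 (p(a) = 1/a + a*(-⅓) = 1/a - a/3)
Z = 46/7 (Z = (1/(-7) - ⅓*(-7))*3 = (-⅐ + 7/3)*3 = (46/21)*3 = 46/7 ≈ 6.5714)
(-14091 + R)/(-16504 + Z*203) = (-14091 + 54)/(-16504 + (46/7)*203) = -14037/(-16504 + 1334) = -14037/(-15170) = -14037*(-1/15170) = 14037/15170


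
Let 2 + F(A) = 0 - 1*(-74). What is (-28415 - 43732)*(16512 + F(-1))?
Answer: -1196485848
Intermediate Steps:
F(A) = 72 (F(A) = -2 + (0 - 1*(-74)) = -2 + (0 + 74) = -2 + 74 = 72)
(-28415 - 43732)*(16512 + F(-1)) = (-28415 - 43732)*(16512 + 72) = -72147*16584 = -1196485848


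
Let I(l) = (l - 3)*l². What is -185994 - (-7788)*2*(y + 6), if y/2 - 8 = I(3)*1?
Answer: 156678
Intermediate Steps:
I(l) = l²*(-3 + l) (I(l) = (-3 + l)*l² = l²*(-3 + l))
y = 16 (y = 16 + 2*((3²*(-3 + 3))*1) = 16 + 2*((9*0)*1) = 16 + 2*(0*1) = 16 + 2*0 = 16 + 0 = 16)
-185994 - (-7788)*2*(y + 6) = -185994 - (-7788)*2*(16 + 6) = -185994 - (-7788)*2*22 = -185994 - (-7788)*44 = -185994 - 1*(-342672) = -185994 + 342672 = 156678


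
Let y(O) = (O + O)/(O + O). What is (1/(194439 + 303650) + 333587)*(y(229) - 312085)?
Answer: -51854633861408496/498089 ≈ -1.0411e+11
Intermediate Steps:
y(O) = 1 (y(O) = (2*O)/((2*O)) = (2*O)*(1/(2*O)) = 1)
(1/(194439 + 303650) + 333587)*(y(229) - 312085) = (1/(194439 + 303650) + 333587)*(1 - 312085) = (1/498089 + 333587)*(-312084) = (166156015244/498089)*(-312084) = -51854633861408496/498089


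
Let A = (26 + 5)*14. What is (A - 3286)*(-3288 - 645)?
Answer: 11216916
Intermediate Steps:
A = 434 (A = 31*14 = 434)
(A - 3286)*(-3288 - 645) = (434 - 3286)*(-3288 - 645) = -2852*(-3933) = 11216916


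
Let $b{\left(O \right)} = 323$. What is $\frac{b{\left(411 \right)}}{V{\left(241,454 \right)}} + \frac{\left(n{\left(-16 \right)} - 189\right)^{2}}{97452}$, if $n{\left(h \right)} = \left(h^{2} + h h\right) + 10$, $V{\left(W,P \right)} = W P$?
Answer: $\frac{675793669}{592367396} \approx 1.1408$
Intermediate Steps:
$V{\left(W,P \right)} = P W$
$n{\left(h \right)} = 10 + 2 h^{2}$ ($n{\left(h \right)} = \left(h^{2} + h^{2}\right) + 10 = 2 h^{2} + 10 = 10 + 2 h^{2}$)
$\frac{b{\left(411 \right)}}{V{\left(241,454 \right)}} + \frac{\left(n{\left(-16 \right)} - 189\right)^{2}}{97452} = \frac{323}{454 \cdot 241} + \frac{\left(\left(10 + 2 \left(-16\right)^{2}\right) - 189\right)^{2}}{97452} = \frac{323}{109414} + \left(\left(10 + 2 \cdot 256\right) - 189\right)^{2} \cdot \frac{1}{97452} = 323 \cdot \frac{1}{109414} + \left(\left(10 + 512\right) - 189\right)^{2} \cdot \frac{1}{97452} = \frac{323}{109414} + \left(522 - 189\right)^{2} \cdot \frac{1}{97452} = \frac{323}{109414} + 333^{2} \cdot \frac{1}{97452} = \frac{323}{109414} + 110889 \cdot \frac{1}{97452} = \frac{323}{109414} + \frac{12321}{10828} = \frac{675793669}{592367396}$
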